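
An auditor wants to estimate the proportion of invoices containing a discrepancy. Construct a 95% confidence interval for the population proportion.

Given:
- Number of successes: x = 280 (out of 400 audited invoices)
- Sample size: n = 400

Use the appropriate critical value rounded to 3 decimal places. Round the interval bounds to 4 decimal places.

Sample proportion: p̂ = 280/400 = 0.700000

Check conditions for normal approximation:
  np̂ = 280 ≥ 10 ✓
  n(1-p̂) = 120 ≥ 10 ✓

The sample is large enough, so use a z-interval (normal approximation) for the proportion.

For 95% confidence, z* = 1.96 (from standard normal table)

Standard error: SE = √(p̂(1-p̂)/n) = √(0.700000×0.300000/400) = 0.02291288

Margin of error: E = z* × SE = 1.96 × 0.02291288 = 0.044909

Z-interval: p̂ ± E = 0.700000 ± 0.044909 = (0.655091, 0.744909)

Rounded to 4 decimal places:

(0.6551, 0.7449)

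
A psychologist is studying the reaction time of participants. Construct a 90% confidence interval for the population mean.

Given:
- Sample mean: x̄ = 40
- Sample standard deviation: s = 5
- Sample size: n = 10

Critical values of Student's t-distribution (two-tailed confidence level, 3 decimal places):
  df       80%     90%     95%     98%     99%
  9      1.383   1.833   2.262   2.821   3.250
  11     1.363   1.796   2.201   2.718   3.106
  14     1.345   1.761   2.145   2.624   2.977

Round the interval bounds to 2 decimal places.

The population standard deviation σ is unknown (only the sample standard deviation s is given), so use a t-interval with df = n - 1 = 10 - 1 = 9.

For 90% confidence with df = 9, t* = 1.833 (from t-table)

Standard error: SE = s/√n = 5/√10 = 1.581139

Margin of error: E = t* × SE = 1.833 × 1.581139 = 2.8982

T-interval: x̄ ± E = 40 ± 2.8982 = (37.1018, 42.8982)

Rounded to 2 decimal places:

(37.10, 42.90)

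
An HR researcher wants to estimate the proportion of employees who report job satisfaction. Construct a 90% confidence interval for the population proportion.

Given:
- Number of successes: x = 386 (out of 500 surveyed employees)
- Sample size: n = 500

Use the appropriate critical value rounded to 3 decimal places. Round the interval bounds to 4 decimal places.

Sample proportion: p̂ = 386/500 = 0.772000

Check conditions for normal approximation:
  np̂ = 386 ≥ 10 ✓
  n(1-p̂) = 114 ≥ 10 ✓

The sample is large enough, so use a z-interval (normal approximation) for the proportion.

For 90% confidence, z* = 1.645 (from standard normal table)

Standard error: SE = √(p̂(1-p̂)/n) = √(0.772000×0.228000/500) = 0.01876252

Margin of error: E = z* × SE = 1.645 × 0.01876252 = 0.030864

Z-interval: p̂ ± E = 0.772000 ± 0.030864 = (0.741136, 0.802864)

Rounded to 4 decimal places:

(0.7411, 0.8029)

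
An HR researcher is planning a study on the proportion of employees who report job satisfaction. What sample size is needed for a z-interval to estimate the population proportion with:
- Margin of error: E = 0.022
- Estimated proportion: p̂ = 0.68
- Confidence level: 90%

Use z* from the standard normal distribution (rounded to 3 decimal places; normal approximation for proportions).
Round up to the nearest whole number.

Using z* for proportion z-interval (normal approximation).

For 90% confidence, z* = 1.645 (from standard normal table)

Sample size formula for proportion z-interval: n = z*²p̂(1-p̂)/E²

n = 1.645² × 0.68 × 0.32 / 0.022²
  = 2.706025 × 0.2176 / 0.000484
  = 1216.5931

Round up to the nearest whole number: n = 1217

1217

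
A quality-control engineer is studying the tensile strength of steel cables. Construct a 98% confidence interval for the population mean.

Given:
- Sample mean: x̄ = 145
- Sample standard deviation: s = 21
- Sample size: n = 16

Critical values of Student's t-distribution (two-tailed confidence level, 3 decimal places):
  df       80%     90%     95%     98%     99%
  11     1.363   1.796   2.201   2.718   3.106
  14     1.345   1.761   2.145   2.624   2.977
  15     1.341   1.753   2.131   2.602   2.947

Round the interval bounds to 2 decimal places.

The population standard deviation σ is unknown (only the sample standard deviation s is given), so use a t-interval with df = n - 1 = 16 - 1 = 15.

For 98% confidence with df = 15, t* = 2.602 (from t-table)

Standard error: SE = s/√n = 21/√16 = 5.250000

Margin of error: E = t* × SE = 2.602 × 5.250000 = 13.6605

T-interval: x̄ ± E = 145 ± 13.6605 = (131.3395, 158.6605)

Rounded to 2 decimal places:

(131.34, 158.66)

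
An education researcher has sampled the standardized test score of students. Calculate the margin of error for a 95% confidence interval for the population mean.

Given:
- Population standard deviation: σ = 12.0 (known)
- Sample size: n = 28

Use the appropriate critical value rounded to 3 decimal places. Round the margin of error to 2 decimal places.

The population standard deviation σ is known, so use the z-interval margin of error formula.

For 95% confidence, z* = 1.96 (from standard normal table)

Margin of error formula for z-interval: E = z* × σ/√n

E = 1.96 × 12.0/√28
  = 1.96 × 2.267787
  = 4.4449

Rounded to 2 decimal places:

4.44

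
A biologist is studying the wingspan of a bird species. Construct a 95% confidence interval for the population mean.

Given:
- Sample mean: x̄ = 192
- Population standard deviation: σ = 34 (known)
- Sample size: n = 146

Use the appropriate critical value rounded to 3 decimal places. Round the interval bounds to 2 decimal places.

The population standard deviation σ is known, so use a z-interval (standard normal critical value).

For 95% confidence, z* = 1.96 (from standard normal table)

Standard error: SE = σ/√n = 34/√146 = 2.813860

Margin of error: E = z* × SE = 1.96 × 2.813860 = 5.5152

Z-interval: x̄ ± E = 192 ± 5.5152 = (186.4848, 197.5152)

Rounded to 2 decimal places:

(186.48, 197.52)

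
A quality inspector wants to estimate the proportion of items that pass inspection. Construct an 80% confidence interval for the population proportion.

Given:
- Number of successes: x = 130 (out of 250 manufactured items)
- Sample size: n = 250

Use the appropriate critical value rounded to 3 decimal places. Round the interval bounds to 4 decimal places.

Sample proportion: p̂ = 130/250 = 0.520000

Check conditions for normal approximation:
  np̂ = 130 ≥ 10 ✓
  n(1-p̂) = 120 ≥ 10 ✓

The sample is large enough, so use a z-interval (normal approximation) for the proportion.

For 80% confidence, z* = 1.282 (from standard normal table)

Standard error: SE = √(p̂(1-p̂)/n) = √(0.520000×0.480000/250) = 0.03159747

Margin of error: E = z* × SE = 1.282 × 0.03159747 = 0.040508

Z-interval: p̂ ± E = 0.520000 ± 0.040508 = (0.479492, 0.560508)

Rounded to 4 decimal places:

(0.4795, 0.5605)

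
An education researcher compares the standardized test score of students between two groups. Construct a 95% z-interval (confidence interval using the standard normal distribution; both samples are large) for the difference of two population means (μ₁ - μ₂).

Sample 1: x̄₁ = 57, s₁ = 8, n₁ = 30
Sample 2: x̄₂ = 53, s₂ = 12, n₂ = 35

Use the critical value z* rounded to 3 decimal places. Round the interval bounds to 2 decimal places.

Both samples are large (n₁ = 30 ≥ 30, n₂ = 35 ≥ 30), so a z-interval for the difference of means applies.

Point estimate: x̄₁ - x̄₂ = 57 - 53 = 4

Standard error: SE = √(s₁²/n₁ + s₂²/n₂)
= √(8²/30 + 12²/35)
= √(2.133333 + 4.114286)
= 2.499524

For 95% confidence, z* = 1.96 (from standard normal table)
Margin of error: E = z* × SE = 1.96 × 2.499524 = 4.8991

Z-interval: (x̄₁ - x̄₂) ± E = 4 ± 4.8991 = (-0.8991, 8.8991)

Rounded to 2 decimal places:

(-0.90, 8.90)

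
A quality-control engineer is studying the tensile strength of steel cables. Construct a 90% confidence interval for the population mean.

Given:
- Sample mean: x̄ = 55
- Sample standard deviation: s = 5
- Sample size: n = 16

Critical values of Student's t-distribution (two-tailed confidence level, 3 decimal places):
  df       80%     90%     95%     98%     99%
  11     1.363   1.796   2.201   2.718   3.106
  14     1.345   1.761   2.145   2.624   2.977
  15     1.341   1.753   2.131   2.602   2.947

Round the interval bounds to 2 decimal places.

The population standard deviation σ is unknown (only the sample standard deviation s is given), so use a t-interval with df = n - 1 = 16 - 1 = 15.

For 90% confidence with df = 15, t* = 1.753 (from t-table)

Standard error: SE = s/√n = 5/√16 = 1.250000

Margin of error: E = t* × SE = 1.753 × 1.250000 = 2.1912

T-interval: x̄ ± E = 55 ± 2.1912 = (52.8088, 57.1912)

Rounded to 2 decimal places:

(52.81, 57.19)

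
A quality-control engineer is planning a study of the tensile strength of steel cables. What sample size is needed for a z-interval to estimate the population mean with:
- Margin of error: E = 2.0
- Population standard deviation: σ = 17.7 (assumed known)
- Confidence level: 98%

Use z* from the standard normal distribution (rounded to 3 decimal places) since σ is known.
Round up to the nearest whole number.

Using z* since population σ is known (z-interval formula).

For 98% confidence, z* = 2.326 (from standard normal table)

Sample size formula for z-interval: n = (z*σ/E)²

n = (2.326 × 17.7 / 2.0)²
  = (20.585100)²
  = 423.7463

Round up to the nearest whole number: n = 424

424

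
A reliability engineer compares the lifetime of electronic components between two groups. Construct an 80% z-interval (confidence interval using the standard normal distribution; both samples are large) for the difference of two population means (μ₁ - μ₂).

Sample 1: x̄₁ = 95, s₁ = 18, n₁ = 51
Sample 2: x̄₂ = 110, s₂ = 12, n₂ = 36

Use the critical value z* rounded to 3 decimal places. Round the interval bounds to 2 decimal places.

Both samples are large (n₁ = 51 ≥ 30, n₂ = 36 ≥ 30), so a z-interval for the difference of means applies.

Point estimate: x̄₁ - x̄₂ = 95 - 110 = -15

Standard error: SE = √(s₁²/n₁ + s₂²/n₂)
= √(18²/51 + 12²/36)
= √(6.3529412 + 4.0000000)
= 3.2175987

For 80% confidence, z* = 1.282 (from standard normal table)
Margin of error: E = z* × SE = 1.282 × 3.2175987 = 4.12496

Z-interval: (x̄₁ - x̄₂) ± E = -15 ± 4.12496 = (-19.12496, -10.87504)

Rounded to 2 decimal places:

(-19.12, -10.88)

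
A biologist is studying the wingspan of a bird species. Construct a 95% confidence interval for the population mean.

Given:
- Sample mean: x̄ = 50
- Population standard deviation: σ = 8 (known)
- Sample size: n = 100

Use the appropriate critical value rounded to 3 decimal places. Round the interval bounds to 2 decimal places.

The population standard deviation σ is known, so use a z-interval (standard normal critical value).

For 95% confidence, z* = 1.96 (from standard normal table)

Standard error: SE = σ/√n = 8/√100 = 0.800000

Margin of error: E = z* × SE = 1.96 × 0.800000 = 1.5680

Z-interval: x̄ ± E = 50 ± 1.5680 = (48.4320, 51.5680)

Rounded to 2 decimal places:

(48.43, 51.57)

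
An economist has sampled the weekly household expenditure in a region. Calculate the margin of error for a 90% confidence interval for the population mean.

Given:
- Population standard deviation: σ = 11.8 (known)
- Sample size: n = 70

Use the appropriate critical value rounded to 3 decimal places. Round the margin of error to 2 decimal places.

The population standard deviation σ is known, so use the z-interval margin of error formula.

For 90% confidence, z* = 1.645 (from standard normal table)

Margin of error formula for z-interval: E = z* × σ/√n

E = 1.645 × 11.8/√70
  = 1.645 × 1.410370
  = 2.3201

Rounded to 2 decimal places:

2.32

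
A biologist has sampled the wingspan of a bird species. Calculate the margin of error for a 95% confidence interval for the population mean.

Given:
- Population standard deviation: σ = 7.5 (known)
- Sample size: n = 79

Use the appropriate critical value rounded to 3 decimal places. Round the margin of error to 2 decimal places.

The population standard deviation σ is known, so use the z-interval margin of error formula.

For 95% confidence, z* = 1.96 (from standard normal table)

Margin of error formula for z-interval: E = z* × σ/√n

E = 1.96 × 7.5/√79
  = 1.96 × 0.843816
  = 1.6539

Rounded to 2 decimal places:

1.65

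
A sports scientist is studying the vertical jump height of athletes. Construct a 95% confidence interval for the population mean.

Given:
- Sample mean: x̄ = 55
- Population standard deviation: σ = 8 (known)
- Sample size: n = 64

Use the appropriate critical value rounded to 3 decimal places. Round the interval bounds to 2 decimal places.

The population standard deviation σ is known, so use a z-interval (standard normal critical value).

For 95% confidence, z* = 1.96 (from standard normal table)

Standard error: SE = σ/√n = 8/√64 = 1.000000

Margin of error: E = z* × SE = 1.96 × 1.000000 = 1.9600

Z-interval: x̄ ± E = 55 ± 1.9600 = (53.0400, 56.9600)

Rounded to 2 decimal places:

(53.04, 56.96)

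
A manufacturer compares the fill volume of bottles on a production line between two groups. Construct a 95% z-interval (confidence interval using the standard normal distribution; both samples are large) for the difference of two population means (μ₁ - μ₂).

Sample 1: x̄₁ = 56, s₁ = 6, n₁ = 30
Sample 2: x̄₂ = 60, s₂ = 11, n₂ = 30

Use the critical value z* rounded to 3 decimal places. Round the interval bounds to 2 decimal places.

Both samples are large (n₁ = 30 ≥ 30, n₂ = 30 ≥ 30), so a z-interval for the difference of means applies.

Point estimate: x̄₁ - x̄₂ = 56 - 60 = -4

Standard error: SE = √(s₁²/n₁ + s₂²/n₂)
= √(6²/30 + 11²/30)
= √(1.200000 + 4.033333)
= 2.287648

For 95% confidence, z* = 1.96 (from standard normal table)
Margin of error: E = z* × SE = 1.96 × 2.287648 = 4.4838

Z-interval: (x̄₁ - x̄₂) ± E = -4 ± 4.4838 = (-8.4838, 0.4838)

Rounded to 2 decimal places:

(-8.48, 0.48)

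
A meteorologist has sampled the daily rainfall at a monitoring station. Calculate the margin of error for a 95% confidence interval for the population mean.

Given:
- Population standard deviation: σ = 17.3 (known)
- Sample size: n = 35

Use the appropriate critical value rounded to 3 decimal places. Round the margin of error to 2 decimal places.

The population standard deviation σ is known, so use the z-interval margin of error formula.

For 95% confidence, z* = 1.96 (from standard normal table)

Margin of error formula for z-interval: E = z* × σ/√n

E = 1.96 × 17.3/√35
  = 1.96 × 2.924234
  = 5.7315

Rounded to 2 decimal places:

5.73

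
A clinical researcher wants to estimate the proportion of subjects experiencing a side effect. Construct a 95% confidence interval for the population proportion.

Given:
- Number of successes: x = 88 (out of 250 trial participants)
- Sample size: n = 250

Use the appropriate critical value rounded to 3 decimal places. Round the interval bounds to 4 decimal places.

Sample proportion: p̂ = 88/250 = 0.352000

Check conditions for normal approximation:
  np̂ = 88 ≥ 10 ✓
  n(1-p̂) = 162 ≥ 10 ✓

The sample is large enough, so use a z-interval (normal approximation) for the proportion.

For 95% confidence, z* = 1.96 (from standard normal table)

Standard error: SE = √(p̂(1-p̂)/n) = √(0.352000×0.648000/250) = 0.03020569

Margin of error: E = z* × SE = 1.96 × 0.03020569 = 0.059203

Z-interval: p̂ ± E = 0.352000 ± 0.059203 = (0.292797, 0.411203)

Rounded to 4 decimal places:

(0.2928, 0.4112)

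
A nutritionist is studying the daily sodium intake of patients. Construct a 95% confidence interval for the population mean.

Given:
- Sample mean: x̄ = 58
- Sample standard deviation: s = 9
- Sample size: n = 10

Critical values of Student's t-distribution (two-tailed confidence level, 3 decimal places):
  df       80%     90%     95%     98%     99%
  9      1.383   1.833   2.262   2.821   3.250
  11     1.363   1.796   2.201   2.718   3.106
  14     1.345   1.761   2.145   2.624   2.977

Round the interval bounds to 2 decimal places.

The population standard deviation σ is unknown (only the sample standard deviation s is given), so use a t-interval with df = n - 1 = 10 - 1 = 9.

For 95% confidence with df = 9, t* = 2.262 (from t-table)

Standard error: SE = s/√n = 9/√10 = 2.846050

Margin of error: E = t* × SE = 2.262 × 2.846050 = 6.4378

T-interval: x̄ ± E = 58 ± 6.4378 = (51.5622, 64.4378)

Rounded to 2 decimal places:

(51.56, 64.44)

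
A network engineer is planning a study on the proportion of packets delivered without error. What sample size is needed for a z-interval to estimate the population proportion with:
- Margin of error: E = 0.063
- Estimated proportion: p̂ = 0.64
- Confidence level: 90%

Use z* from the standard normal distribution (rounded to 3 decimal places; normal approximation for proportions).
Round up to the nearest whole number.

Using z* for proportion z-interval (normal approximation).

For 90% confidence, z* = 1.645 (from standard normal table)

Sample size formula for proportion z-interval: n = z*²p̂(1-p̂)/E²

n = 1.645² × 0.64 × 0.36 / 0.063²
  = 2.706025 × 0.2304 / 0.003969
  = 157.0844

Round up to the nearest whole number: n = 158

158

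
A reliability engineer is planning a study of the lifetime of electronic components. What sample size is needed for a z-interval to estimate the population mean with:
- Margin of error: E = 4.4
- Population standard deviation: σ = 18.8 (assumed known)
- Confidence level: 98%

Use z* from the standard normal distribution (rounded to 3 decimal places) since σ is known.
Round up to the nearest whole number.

Using z* since population σ is known (z-interval formula).

For 98% confidence, z* = 2.326 (from standard normal table)

Sample size formula for z-interval: n = (z*σ/E)²

n = (2.326 × 18.8 / 4.4)²
  = (9.938364)²
  = 98.7711

Round up to the nearest whole number: n = 99

99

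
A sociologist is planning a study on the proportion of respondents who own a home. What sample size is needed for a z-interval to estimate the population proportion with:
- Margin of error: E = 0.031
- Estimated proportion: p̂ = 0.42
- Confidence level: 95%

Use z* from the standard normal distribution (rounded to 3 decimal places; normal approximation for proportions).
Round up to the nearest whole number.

Using z* for proportion z-interval (normal approximation).

For 95% confidence, z* = 1.96 (from standard normal table)

Sample size formula for proportion z-interval: n = z*²p̂(1-p̂)/E²

n = 1.96² × 0.42 × 0.58 / 0.031²
  = 3.8416 × 0.2436 / 0.000961
  = 973.7916

Round up to the nearest whole number: n = 974

974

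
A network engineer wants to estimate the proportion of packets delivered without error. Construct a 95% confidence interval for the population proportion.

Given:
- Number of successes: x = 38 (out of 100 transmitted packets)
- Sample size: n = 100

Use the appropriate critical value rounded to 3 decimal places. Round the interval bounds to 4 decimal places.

Sample proportion: p̂ = 38/100 = 0.380000

Check conditions for normal approximation:
  np̂ = 38 ≥ 10 ✓
  n(1-p̂) = 62 ≥ 10 ✓

The sample is large enough, so use a z-interval (normal approximation) for the proportion.

For 95% confidence, z* = 1.96 (from standard normal table)

Standard error: SE = √(p̂(1-p̂)/n) = √(0.380000×0.620000/100) = 0.04853864

Margin of error: E = z* × SE = 1.96 × 0.04853864 = 0.095136

Z-interval: p̂ ± E = 0.380000 ± 0.095136 = (0.284864, 0.475136)

Rounded to 4 decimal places:

(0.2849, 0.4751)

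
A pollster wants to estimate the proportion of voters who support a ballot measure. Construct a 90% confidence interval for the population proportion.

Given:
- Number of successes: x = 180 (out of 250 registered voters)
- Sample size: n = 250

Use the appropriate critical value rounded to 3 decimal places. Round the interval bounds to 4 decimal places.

Sample proportion: p̂ = 180/250 = 0.720000

Check conditions for normal approximation:
  np̂ = 180 ≥ 10 ✓
  n(1-p̂) = 70 ≥ 10 ✓

The sample is large enough, so use a z-interval (normal approximation) for the proportion.

For 90% confidence, z* = 1.645 (from standard normal table)

Standard error: SE = √(p̂(1-p̂)/n) = √(0.720000×0.280000/250) = 0.02839718

Margin of error: E = z* × SE = 1.645 × 0.02839718 = 0.046713

Z-interval: p̂ ± E = 0.720000 ± 0.046713 = (0.673287, 0.766713)

Rounded to 4 decimal places:

(0.6733, 0.7667)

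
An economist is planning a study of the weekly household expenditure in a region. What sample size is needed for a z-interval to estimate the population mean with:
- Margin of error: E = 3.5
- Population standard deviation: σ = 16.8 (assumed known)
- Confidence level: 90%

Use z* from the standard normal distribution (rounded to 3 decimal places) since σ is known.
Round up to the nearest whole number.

Using z* since population σ is known (z-interval formula).

For 90% confidence, z* = 1.645 (from standard normal table)

Sample size formula for z-interval: n = (z*σ/E)²

n = (1.645 × 16.8 / 3.5)²
  = (7.896000)²
  = 62.3468

Round up to the nearest whole number: n = 63

63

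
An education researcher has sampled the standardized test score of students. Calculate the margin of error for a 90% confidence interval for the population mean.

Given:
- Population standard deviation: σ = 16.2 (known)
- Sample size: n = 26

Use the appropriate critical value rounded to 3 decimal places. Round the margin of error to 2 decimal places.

The population standard deviation σ is known, so use the z-interval margin of error formula.

For 90% confidence, z* = 1.645 (from standard normal table)

Margin of error formula for z-interval: E = z* × σ/√n

E = 1.645 × 16.2/√26
  = 1.645 × 3.177081
  = 5.2263

Rounded to 2 decimal places:

5.23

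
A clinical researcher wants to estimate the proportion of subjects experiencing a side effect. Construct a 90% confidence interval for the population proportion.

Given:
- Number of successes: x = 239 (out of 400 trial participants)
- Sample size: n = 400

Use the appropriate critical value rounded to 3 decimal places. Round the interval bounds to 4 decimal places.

Sample proportion: p̂ = 239/400 = 0.597500

Check conditions for normal approximation:
  np̂ = 239 ≥ 10 ✓
  n(1-p̂) = 161 ≥ 10 ✓

The sample is large enough, so use a z-interval (normal approximation) for the proportion.

For 90% confidence, z* = 1.645 (from standard normal table)

Standard error: SE = √(p̂(1-p̂)/n) = √(0.597500×0.402500/400) = 0.02452008

Margin of error: E = z* × SE = 1.645 × 0.02452008 = 0.040336

Z-interval: p̂ ± E = 0.597500 ± 0.040336 = (0.557164, 0.637836)

Rounded to 4 decimal places:

(0.5572, 0.6378)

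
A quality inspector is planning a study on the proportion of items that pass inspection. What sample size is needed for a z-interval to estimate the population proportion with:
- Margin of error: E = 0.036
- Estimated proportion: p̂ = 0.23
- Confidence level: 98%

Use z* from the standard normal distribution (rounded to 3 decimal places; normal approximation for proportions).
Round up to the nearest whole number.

Using z* for proportion z-interval (normal approximation).

For 98% confidence, z* = 2.326 (from standard normal table)

Sample size formula for proportion z-interval: n = z*²p̂(1-p̂)/E²

n = 2.326² × 0.23 × 0.77 / 0.036²
  = 5.410276 × 0.1771 / 0.001296
  = 739.3209

Round up to the nearest whole number: n = 740

740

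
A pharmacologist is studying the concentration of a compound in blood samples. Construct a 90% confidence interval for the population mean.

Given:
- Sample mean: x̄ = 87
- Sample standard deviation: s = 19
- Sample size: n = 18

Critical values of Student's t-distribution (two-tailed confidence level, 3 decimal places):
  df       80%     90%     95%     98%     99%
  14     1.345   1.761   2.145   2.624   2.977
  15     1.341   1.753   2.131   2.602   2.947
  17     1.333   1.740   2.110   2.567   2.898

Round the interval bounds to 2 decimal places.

The population standard deviation σ is unknown (only the sample standard deviation s is given), so use a t-interval with df = n - 1 = 18 - 1 = 17.

For 90% confidence with df = 17, t* = 1.740 (from t-table)

Standard error: SE = s/√n = 19/√18 = 4.478343

Margin of error: E = t* × SE = 1.740 × 4.478343 = 7.7923

T-interval: x̄ ± E = 87 ± 7.7923 = (79.2077, 94.7923)

Rounded to 2 decimal places:

(79.21, 94.79)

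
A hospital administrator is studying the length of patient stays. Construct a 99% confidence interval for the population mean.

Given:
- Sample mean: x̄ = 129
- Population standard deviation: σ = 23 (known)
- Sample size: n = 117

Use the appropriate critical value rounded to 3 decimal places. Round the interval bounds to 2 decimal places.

The population standard deviation σ is known, so use a z-interval (standard normal critical value).

For 99% confidence, z* = 2.576 (from standard normal table)

Standard error: SE = σ/√n = 23/√117 = 2.126351

Margin of error: E = z* × SE = 2.576 × 2.126351 = 5.4775

Z-interval: x̄ ± E = 129 ± 5.4775 = (123.5225, 134.4775)

Rounded to 2 decimal places:

(123.52, 134.48)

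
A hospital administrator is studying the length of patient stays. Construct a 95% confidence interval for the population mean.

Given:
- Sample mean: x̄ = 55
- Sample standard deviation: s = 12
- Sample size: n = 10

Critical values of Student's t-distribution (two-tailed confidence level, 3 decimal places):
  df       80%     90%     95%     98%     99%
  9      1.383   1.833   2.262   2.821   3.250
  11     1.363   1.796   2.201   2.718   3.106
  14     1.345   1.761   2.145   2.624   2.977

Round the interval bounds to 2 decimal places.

The population standard deviation σ is unknown (only the sample standard deviation s is given), so use a t-interval with df = n - 1 = 10 - 1 = 9.

For 95% confidence with df = 9, t* = 2.262 (from t-table)

Standard error: SE = s/√n = 12/√10 = 3.794733

Margin of error: E = t* × SE = 2.262 × 3.794733 = 8.5837

T-interval: x̄ ± E = 55 ± 8.5837 = (46.4163, 63.5837)

Rounded to 2 decimal places:

(46.42, 63.58)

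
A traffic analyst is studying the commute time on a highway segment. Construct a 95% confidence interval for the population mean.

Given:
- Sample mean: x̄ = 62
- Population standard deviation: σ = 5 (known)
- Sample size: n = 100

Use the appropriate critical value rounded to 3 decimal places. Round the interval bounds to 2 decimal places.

The population standard deviation σ is known, so use a z-interval (standard normal critical value).

For 95% confidence, z* = 1.96 (from standard normal table)

Standard error: SE = σ/√n = 5/√100 = 0.500000

Margin of error: E = z* × SE = 1.96 × 0.500000 = 0.9800

Z-interval: x̄ ± E = 62 ± 0.9800 = (61.0200, 62.9800)

Rounded to 2 decimal places:

(61.02, 62.98)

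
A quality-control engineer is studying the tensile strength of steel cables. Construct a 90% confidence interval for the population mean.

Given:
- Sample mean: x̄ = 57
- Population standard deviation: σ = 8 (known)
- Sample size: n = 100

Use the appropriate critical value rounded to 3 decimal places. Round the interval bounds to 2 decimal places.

The population standard deviation σ is known, so use a z-interval (standard normal critical value).

For 90% confidence, z* = 1.645 (from standard normal table)

Standard error: SE = σ/√n = 8/√100 = 0.800000

Margin of error: E = z* × SE = 1.645 × 0.800000 = 1.3160

Z-interval: x̄ ± E = 57 ± 1.3160 = (55.6840, 58.3160)

Rounded to 2 decimal places:

(55.68, 58.32)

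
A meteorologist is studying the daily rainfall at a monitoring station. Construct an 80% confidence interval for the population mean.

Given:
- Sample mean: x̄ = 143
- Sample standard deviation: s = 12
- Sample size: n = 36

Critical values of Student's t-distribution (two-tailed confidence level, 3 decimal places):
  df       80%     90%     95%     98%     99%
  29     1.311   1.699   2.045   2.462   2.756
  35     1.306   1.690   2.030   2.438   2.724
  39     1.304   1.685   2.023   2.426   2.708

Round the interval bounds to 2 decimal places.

The population standard deviation σ is unknown (only the sample standard deviation s is given), so use a t-interval with df = n - 1 = 36 - 1 = 35.

For 80% confidence with df = 35, t* = 1.306 (from t-table)

Standard error: SE = s/√n = 12/√36 = 2.000000

Margin of error: E = t* × SE = 1.306 × 2.000000 = 2.6120

T-interval: x̄ ± E = 143 ± 2.6120 = (140.3880, 145.6120)

Rounded to 2 decimal places:

(140.39, 145.61)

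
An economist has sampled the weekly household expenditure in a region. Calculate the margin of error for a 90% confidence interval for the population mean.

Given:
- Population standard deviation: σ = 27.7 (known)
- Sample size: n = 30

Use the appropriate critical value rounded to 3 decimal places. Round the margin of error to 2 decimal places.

The population standard deviation σ is known, so use the z-interval margin of error formula.

For 90% confidence, z* = 1.645 (from standard normal table)

Margin of error formula for z-interval: E = z* × σ/√n

E = 1.645 × 27.7/√30
  = 1.645 × 5.057305
  = 8.3193

Rounded to 2 decimal places:

8.32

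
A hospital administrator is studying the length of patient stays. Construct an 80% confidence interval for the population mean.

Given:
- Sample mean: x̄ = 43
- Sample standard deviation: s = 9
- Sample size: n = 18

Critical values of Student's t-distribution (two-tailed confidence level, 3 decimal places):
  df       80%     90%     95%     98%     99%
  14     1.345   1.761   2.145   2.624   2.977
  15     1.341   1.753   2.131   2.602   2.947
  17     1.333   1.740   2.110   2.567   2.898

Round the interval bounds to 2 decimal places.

The population standard deviation σ is unknown (only the sample standard deviation s is given), so use a t-interval with df = n - 1 = 18 - 1 = 17.

For 80% confidence with df = 17, t* = 1.333 (from t-table)

Standard error: SE = s/√n = 9/√18 = 2.121320

Margin of error: E = t* × SE = 1.333 × 2.121320 = 2.8277

T-interval: x̄ ± E = 43 ± 2.8277 = (40.1723, 45.8277)

Rounded to 2 decimal places:

(40.17, 45.83)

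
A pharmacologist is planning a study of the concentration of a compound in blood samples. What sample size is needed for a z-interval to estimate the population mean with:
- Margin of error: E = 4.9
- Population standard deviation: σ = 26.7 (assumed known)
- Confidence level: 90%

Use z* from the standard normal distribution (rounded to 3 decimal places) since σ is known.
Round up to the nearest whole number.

Using z* since population σ is known (z-interval formula).

For 90% confidence, z* = 1.645 (from standard normal table)

Sample size formula for z-interval: n = (z*σ/E)²

n = (1.645 × 26.7 / 4.9)²
  = (8.963571)²
  = 80.3456

Round up to the nearest whole number: n = 81

81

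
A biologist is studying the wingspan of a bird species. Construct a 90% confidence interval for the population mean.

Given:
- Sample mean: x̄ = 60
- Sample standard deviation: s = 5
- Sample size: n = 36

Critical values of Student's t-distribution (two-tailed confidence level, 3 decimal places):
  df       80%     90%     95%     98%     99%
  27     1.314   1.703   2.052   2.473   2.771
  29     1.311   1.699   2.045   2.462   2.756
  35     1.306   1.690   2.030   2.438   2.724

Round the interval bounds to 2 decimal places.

The population standard deviation σ is unknown (only the sample standard deviation s is given), so use a t-interval with df = n - 1 = 36 - 1 = 35.

For 90% confidence with df = 35, t* = 1.690 (from t-table)

Standard error: SE = s/√n = 5/√36 = 0.833333

Margin of error: E = t* × SE = 1.690 × 0.833333 = 1.4083

T-interval: x̄ ± E = 60 ± 1.4083 = (58.5917, 61.4083)

Rounded to 2 decimal places:

(58.59, 61.41)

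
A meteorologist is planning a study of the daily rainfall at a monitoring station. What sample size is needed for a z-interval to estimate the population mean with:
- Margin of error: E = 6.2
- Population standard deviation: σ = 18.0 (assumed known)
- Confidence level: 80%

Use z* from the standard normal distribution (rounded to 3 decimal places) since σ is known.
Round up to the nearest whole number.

Using z* since population σ is known (z-interval formula).

For 80% confidence, z* = 1.282 (from standard normal table)

Sample size formula for z-interval: n = (z*σ/E)²

n = (1.282 × 18.0 / 6.2)²
  = (3.721935)²
  = 13.8528

Round up to the nearest whole number: n = 14

14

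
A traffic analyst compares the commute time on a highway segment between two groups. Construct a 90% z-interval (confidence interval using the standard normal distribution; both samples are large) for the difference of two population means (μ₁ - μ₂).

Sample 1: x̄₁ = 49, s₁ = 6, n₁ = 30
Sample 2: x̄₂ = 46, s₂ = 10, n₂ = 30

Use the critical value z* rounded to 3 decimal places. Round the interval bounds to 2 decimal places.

Both samples are large (n₁ = 30 ≥ 30, n₂ = 30 ≥ 30), so a z-interval for the difference of means applies.

Point estimate: x̄₁ - x̄₂ = 49 - 46 = 3

Standard error: SE = √(s₁²/n₁ + s₂²/n₂)
= √(6²/30 + 10²/30)
= √(1.200000 + 3.333333)
= 2.129163

For 90% confidence, z* = 1.645 (from standard normal table)
Margin of error: E = z* × SE = 1.645 × 2.129163 = 3.5025

Z-interval: (x̄₁ - x̄₂) ± E = 3 ± 3.5025 = (-0.5025, 6.5025)

Rounded to 2 decimal places:

(-0.50, 6.50)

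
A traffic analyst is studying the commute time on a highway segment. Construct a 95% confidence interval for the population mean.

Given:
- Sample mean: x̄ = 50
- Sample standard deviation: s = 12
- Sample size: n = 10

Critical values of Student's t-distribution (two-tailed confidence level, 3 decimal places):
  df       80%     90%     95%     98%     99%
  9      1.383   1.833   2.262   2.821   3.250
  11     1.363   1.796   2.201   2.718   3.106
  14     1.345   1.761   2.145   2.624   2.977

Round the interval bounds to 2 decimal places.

The population standard deviation σ is unknown (only the sample standard deviation s is given), so use a t-interval with df = n - 1 = 10 - 1 = 9.

For 95% confidence with df = 9, t* = 2.262 (from t-table)

Standard error: SE = s/√n = 12/√10 = 3.794733

Margin of error: E = t* × SE = 2.262 × 3.794733 = 8.5837

T-interval: x̄ ± E = 50 ± 8.5837 = (41.4163, 58.5837)

Rounded to 2 decimal places:

(41.42, 58.58)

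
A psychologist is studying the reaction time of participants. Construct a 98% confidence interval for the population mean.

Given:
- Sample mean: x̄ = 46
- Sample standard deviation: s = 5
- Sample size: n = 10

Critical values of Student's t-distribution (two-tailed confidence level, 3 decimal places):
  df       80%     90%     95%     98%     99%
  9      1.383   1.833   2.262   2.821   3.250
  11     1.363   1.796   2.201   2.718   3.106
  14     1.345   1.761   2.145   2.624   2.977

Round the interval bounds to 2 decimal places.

The population standard deviation σ is unknown (only the sample standard deviation s is given), so use a t-interval with df = n - 1 = 10 - 1 = 9.

For 98% confidence with df = 9, t* = 2.821 (from t-table)

Standard error: SE = s/√n = 5/√10 = 1.581139

Margin of error: E = t* × SE = 2.821 × 1.581139 = 4.4604

T-interval: x̄ ± E = 46 ± 4.4604 = (41.5396, 50.4604)

Rounded to 2 decimal places:

(41.54, 50.46)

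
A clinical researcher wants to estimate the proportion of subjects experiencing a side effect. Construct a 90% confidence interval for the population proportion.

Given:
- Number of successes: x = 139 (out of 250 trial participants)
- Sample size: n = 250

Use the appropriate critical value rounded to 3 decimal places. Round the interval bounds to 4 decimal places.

Sample proportion: p̂ = 139/250 = 0.556000

Check conditions for normal approximation:
  np̂ = 139 ≥ 10 ✓
  n(1-p̂) = 111 ≥ 10 ✓

The sample is large enough, so use a z-interval (normal approximation) for the proportion.

For 90% confidence, z* = 1.645 (from standard normal table)

Standard error: SE = √(p̂(1-p̂)/n) = √(0.556000×0.444000/250) = 0.03142381

Margin of error: E = z* × SE = 1.645 × 0.03142381 = 0.051692

Z-interval: p̂ ± E = 0.556000 ± 0.051692 = (0.504308, 0.607692)

Rounded to 4 decimal places:

(0.5043, 0.6077)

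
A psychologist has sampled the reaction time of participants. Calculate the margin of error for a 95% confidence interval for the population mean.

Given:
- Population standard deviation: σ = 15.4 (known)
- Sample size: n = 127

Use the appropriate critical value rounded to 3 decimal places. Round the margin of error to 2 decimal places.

The population standard deviation σ is known, so use the z-interval margin of error formula.

For 95% confidence, z* = 1.96 (from standard normal table)

Margin of error formula for z-interval: E = z* × σ/√n

E = 1.96 × 15.4/√127
  = 1.96 × 1.366529
  = 2.6784

Rounded to 2 decimal places:

2.68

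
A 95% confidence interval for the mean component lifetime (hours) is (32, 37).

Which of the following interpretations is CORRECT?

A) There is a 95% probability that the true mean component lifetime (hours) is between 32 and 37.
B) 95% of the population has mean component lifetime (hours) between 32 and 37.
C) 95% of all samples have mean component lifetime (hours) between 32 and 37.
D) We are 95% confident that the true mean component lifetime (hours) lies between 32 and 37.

A confidence interval represents our confidence in the procedure, not a probability statement about the parameter.

Key concept: If we repeated this sampling process many times and computed a 95% CI each time, about 95% of those intervals would contain the true population parameter.

For this specific interval (32, 37):
- Midpoint (point estimate): 34.5
- Margin of error: 2.5

The correct interpretation is the one stating confidence that the true parameter lies in the interval — option D.

D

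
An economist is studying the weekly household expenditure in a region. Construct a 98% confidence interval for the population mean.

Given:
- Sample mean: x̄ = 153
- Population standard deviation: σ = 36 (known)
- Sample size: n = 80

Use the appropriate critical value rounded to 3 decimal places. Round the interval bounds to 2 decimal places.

The population standard deviation σ is known, so use a z-interval (standard normal critical value).

For 98% confidence, z* = 2.326 (from standard normal table)

Standard error: SE = σ/√n = 36/√80 = 4.024922

Margin of error: E = z* × SE = 2.326 × 4.024922 = 9.3620

Z-interval: x̄ ± E = 153 ± 9.3620 = (143.6380, 162.3620)

Rounded to 2 decimal places:

(143.64, 162.36)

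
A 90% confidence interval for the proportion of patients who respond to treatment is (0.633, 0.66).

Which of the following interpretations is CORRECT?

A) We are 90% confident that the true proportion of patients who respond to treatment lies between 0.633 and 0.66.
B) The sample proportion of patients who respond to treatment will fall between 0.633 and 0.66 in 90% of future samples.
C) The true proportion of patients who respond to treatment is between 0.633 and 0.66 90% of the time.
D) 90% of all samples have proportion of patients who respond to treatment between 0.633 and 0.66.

A confidence interval represents our confidence in the procedure, not a probability statement about the parameter.

Key concept: If we repeated this sampling process many times and computed a 90% CI each time, about 90% of those intervals would contain the true population parameter.

For this specific interval (0.633, 0.66):
- Midpoint (point estimate): 0.6465
- Margin of error: 0.0135

The correct interpretation is the one stating confidence that the true parameter lies in the interval — option A.

A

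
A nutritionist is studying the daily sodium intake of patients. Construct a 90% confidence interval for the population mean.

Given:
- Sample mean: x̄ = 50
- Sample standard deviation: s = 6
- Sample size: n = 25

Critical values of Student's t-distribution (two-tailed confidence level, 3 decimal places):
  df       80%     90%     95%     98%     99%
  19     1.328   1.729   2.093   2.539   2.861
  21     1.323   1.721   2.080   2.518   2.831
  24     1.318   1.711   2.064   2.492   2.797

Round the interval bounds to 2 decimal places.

The population standard deviation σ is unknown (only the sample standard deviation s is given), so use a t-interval with df = n - 1 = 25 - 1 = 24.

For 90% confidence with df = 24, t* = 1.711 (from t-table)

Standard error: SE = s/√n = 6/√25 = 1.200000

Margin of error: E = t* × SE = 1.711 × 1.200000 = 2.0532

T-interval: x̄ ± E = 50 ± 2.0532 = (47.9468, 52.0532)

Rounded to 2 decimal places:

(47.95, 52.05)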